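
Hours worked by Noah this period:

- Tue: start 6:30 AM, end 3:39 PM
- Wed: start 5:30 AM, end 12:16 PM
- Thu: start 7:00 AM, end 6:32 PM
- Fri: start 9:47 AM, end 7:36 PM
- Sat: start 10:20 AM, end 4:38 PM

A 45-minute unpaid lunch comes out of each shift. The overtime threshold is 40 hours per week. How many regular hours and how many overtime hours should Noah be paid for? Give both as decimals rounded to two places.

Tue: 6:30 AM–3:39 PM = 9 h 9 min; less 45 min break → 8 h 24 min
Wed: 5:30 AM–12:16 PM = 6 h 46 min; less 45 min break → 6 h 1 min
Thu: 7:00 AM–6:32 PM = 11 h 32 min; less 45 min break → 10 h 47 min
Fri: 9:47 AM–7:36 PM = 9 h 49 min; less 45 min break → 9 h 4 min
Sat: 10:20 AM–4:38 PM = 6 h 18 min; less 45 min break → 5 h 33 min
Total worked: 39 h 49 min = 39.82 h.
Threshold 40 h → overtime 0 h 0 min, regular 39 h 49 min.

Regular 39.82 hours, overtime 0.00 hours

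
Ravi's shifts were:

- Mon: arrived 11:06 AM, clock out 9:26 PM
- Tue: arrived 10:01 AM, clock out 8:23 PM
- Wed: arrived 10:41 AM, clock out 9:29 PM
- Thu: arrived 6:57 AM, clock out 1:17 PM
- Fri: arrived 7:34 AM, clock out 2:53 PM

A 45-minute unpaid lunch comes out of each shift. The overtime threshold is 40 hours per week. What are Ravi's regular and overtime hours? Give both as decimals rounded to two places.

Regular 40.00 hours, overtime 1.40 hours

Mon: 11:06 AM–9:26 PM = 10 h 20 min; less 45 min break → 9 h 35 min
Tue: 10:01 AM–8:23 PM = 10 h 22 min; less 45 min break → 9 h 37 min
Wed: 10:41 AM–9:29 PM = 10 h 48 min; less 45 min break → 10 h 3 min
Thu: 6:57 AM–1:17 PM = 6 h 20 min; less 45 min break → 5 h 35 min
Fri: 7:34 AM–2:53 PM = 7 h 19 min; less 45 min break → 6 h 34 min
Total worked: 41 h 24 min = 41.40 h.
Threshold 40 h → overtime 1 h 24 min, regular 40 h 0 min.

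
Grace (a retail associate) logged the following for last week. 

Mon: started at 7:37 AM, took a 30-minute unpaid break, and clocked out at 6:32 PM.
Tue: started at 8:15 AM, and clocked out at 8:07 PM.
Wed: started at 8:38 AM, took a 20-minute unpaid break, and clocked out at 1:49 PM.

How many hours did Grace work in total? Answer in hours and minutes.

27 h 8 min

Mon: 7:37 AM–6:32 PM = 10 h 55 min; less 30 min break → 10 h 25 min
Tue: 8:15 AM–8:07 PM = 11 h 52 min
Wed: 8:38 AM–1:49 PM = 5 h 11 min; less 20 min break → 4 h 51 min
Total: 10 h 25 min + 11 h 52 min + 4 h 51 min = 27 h 8 min.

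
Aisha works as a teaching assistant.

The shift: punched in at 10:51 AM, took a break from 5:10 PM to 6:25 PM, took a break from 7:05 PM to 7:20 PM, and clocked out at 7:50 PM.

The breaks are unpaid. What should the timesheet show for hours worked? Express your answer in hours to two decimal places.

7.48 hours

The shift: 10:51 AM–7:50 PM = 8 h 59 min; less 90 min break → 7 h 29 min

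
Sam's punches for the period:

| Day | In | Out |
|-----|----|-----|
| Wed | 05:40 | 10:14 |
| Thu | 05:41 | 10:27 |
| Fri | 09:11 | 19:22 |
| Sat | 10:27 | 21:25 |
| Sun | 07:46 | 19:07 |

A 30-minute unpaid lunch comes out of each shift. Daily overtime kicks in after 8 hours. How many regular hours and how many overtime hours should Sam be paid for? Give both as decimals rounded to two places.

Wed: 05:40–10:14 = 4 h 34 min; less 30 min break → 4 h 4 min
Thu: 05:41–10:27 = 4 h 46 min; less 30 min break → 4 h 16 min
Fri: 09:11–19:22 = 10 h 11 min; less 30 min break → 9 h 41 min
Sat: 10:27–21:25 = 10 h 58 min; less 30 min break → 10 h 28 min
Sun: 07:46–19:07 = 11 h 21 min; less 30 min break → 10 h 51 min
Wed reg 4 h 4 min / OT 0 h 0 min; Thu reg 4 h 16 min / OT 0 h 0 min; Fri reg 8 h 0 min / OT 1 h 41 min; Sat reg 8 h 0 min / OT 2 h 28 min; Sun reg 8 h 0 min / OT 2 h 51 min.
Totals: regular 32 h 20 min, overtime 7 h 0 min.

Regular 32.33 hours, overtime 7.00 hours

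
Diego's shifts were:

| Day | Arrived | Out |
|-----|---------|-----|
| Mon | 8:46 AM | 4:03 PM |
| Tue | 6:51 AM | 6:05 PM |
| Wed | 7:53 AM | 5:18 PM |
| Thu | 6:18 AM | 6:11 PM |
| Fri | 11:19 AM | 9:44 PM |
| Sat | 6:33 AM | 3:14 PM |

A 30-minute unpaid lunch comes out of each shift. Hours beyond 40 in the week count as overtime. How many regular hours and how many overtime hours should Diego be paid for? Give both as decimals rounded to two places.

Mon: 8:46 AM–4:03 PM = 7 h 17 min; less 30 min break → 6 h 47 min
Tue: 6:51 AM–6:05 PM = 11 h 14 min; less 30 min break → 10 h 44 min
Wed: 7:53 AM–5:18 PM = 9 h 25 min; less 30 min break → 8 h 55 min
Thu: 6:18 AM–6:11 PM = 11 h 53 min; less 30 min break → 11 h 23 min
Fri: 11:19 AM–9:44 PM = 10 h 25 min; less 30 min break → 9 h 55 min
Sat: 6:33 AM–3:14 PM = 8 h 41 min; less 30 min break → 8 h 11 min
Total worked: 55 h 55 min = 55.92 h.
Threshold 40 h → overtime 15 h 55 min, regular 40 h 0 min.

Regular 40.00 hours, overtime 15.92 hours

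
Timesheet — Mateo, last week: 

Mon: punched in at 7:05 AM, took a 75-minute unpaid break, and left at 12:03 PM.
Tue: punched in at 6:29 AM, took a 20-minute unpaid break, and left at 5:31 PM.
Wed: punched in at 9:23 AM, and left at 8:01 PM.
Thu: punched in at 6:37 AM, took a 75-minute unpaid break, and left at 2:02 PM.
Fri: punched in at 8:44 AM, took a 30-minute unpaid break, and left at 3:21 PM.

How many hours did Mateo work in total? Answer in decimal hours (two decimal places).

Mon: 7:05 AM–12:03 PM = 4 h 58 min; less 75 min break → 3 h 43 min
Tue: 6:29 AM–5:31 PM = 11 h 2 min; less 20 min break → 10 h 42 min
Wed: 9:23 AM–8:01 PM = 10 h 38 min
Thu: 6:37 AM–2:02 PM = 7 h 25 min; less 75 min break → 6 h 10 min
Fri: 8:44 AM–3:21 PM = 6 h 37 min; less 30 min break → 6 h 7 min
Total: 3 h 43 min + 10 h 42 min + 10 h 38 min + 6 h 10 min + 6 h 7 min = 37 h 20 min.

37.33 hours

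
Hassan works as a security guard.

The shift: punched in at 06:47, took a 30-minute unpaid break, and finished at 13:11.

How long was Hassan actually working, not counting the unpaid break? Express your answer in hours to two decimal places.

5.90 hours

The shift: 06:47–13:11 = 6 h 24 min; less 30 min break → 5 h 54 min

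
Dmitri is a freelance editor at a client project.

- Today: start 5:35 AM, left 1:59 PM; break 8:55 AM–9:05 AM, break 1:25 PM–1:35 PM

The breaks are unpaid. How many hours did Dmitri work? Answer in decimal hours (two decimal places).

8.07 hours

Today: 5:35 AM–1:59 PM = 8 h 24 min; less 20 min break → 8 h 4 min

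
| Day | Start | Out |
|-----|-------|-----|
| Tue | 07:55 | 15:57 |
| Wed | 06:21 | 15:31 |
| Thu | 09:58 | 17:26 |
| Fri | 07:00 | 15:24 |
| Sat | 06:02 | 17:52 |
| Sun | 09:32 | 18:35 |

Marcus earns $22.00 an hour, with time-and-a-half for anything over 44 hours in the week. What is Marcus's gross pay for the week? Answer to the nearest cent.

$1296.35

Tue: 07:55–15:57 = 8 h 2 min
Wed: 06:21–15:31 = 9 h 10 min
Thu: 09:58–17:26 = 7 h 28 min
Fri: 07:00–15:24 = 8 h 24 min
Sat: 06:02–17:52 = 11 h 50 min
Sun: 09:32–18:35 = 9 h 3 min
Total worked: 53 h 57 min = 3237 min.
Regular 44 h 0 min = 2640 min at $22.00/h; overtime 9 h 57 min = 597 min at $33.00/h.
Pay = (2640 × $22.00 + 597 × $33.00) ÷ 60 = $1296.35.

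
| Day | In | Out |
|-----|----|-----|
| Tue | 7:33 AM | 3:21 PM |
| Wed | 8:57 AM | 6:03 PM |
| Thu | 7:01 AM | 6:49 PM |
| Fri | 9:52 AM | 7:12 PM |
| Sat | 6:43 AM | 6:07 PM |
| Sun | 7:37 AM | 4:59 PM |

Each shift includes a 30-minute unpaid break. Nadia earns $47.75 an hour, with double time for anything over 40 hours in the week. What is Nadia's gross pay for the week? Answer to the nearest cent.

$3418.90

Tue: 7:33 AM–3:21 PM = 7 h 48 min; less 30 min break → 7 h 18 min
Wed: 8:57 AM–6:03 PM = 9 h 6 min; less 30 min break → 8 h 36 min
Thu: 7:01 AM–6:49 PM = 11 h 48 min; less 30 min break → 11 h 18 min
Fri: 9:52 AM–7:12 PM = 9 h 20 min; less 30 min break → 8 h 50 min
Sat: 6:43 AM–6:07 PM = 11 h 24 min; less 30 min break → 10 h 54 min
Sun: 7:37 AM–4:59 PM = 9 h 22 min; less 30 min break → 8 h 52 min
Total worked: 55 h 48 min = 3348 min.
Regular 40 h 0 min = 2400 min at $47.75/h; overtime 15 h 48 min = 948 min at $95.50/h.
Pay = (2400 × $47.75 + 948 × $95.50) ÷ 60 = $3418.90.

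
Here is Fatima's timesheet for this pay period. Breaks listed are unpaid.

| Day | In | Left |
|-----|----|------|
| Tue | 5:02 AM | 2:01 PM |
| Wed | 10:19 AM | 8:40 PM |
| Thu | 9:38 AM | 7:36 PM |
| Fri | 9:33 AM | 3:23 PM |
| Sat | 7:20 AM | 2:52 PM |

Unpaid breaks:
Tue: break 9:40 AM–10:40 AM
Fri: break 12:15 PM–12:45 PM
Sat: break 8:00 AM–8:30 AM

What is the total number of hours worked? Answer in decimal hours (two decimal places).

Tue: 5:02 AM–2:01 PM = 8 h 59 min; less 60 min break → 7 h 59 min
Wed: 10:19 AM–8:40 PM = 10 h 21 min
Thu: 9:38 AM–7:36 PM = 9 h 58 min
Fri: 9:33 AM–3:23 PM = 5 h 50 min; less 30 min break → 5 h 20 min
Sat: 7:20 AM–2:52 PM = 7 h 32 min; less 30 min break → 7 h 2 min
Total: 7 h 59 min + 10 h 21 min + 9 h 58 min + 5 h 20 min + 7 h 2 min = 40 h 40 min.

40.67 hours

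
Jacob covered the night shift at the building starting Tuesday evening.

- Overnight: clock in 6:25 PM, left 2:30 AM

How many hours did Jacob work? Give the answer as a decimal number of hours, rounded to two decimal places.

8.08 hours

Overnight: 6:25 PM → midnight = 5 h 35 min; midnight → 2:30 AM = 2 h 30 min; span 8 h 5 min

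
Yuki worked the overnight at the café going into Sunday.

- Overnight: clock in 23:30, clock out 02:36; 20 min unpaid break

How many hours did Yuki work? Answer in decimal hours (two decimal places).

Overnight: 23:30 → midnight = 0 h 30 min; midnight → 02:36 = 2 h 36 min; span 3 h 6 min; less 20 min break → 2 h 46 min

2.77 hours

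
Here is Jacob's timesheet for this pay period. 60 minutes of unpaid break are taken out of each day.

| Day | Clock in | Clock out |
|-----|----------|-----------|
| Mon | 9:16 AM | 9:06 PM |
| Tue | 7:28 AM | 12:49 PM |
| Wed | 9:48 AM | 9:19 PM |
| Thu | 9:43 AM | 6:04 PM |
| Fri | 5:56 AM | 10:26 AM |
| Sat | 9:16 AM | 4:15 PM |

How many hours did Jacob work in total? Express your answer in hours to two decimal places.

42.53 hours

Mon: 9:16 AM–9:06 PM = 11 h 50 min; less 60 min break → 10 h 50 min
Tue: 7:28 AM–12:49 PM = 5 h 21 min; less 60 min break → 4 h 21 min
Wed: 9:48 AM–9:19 PM = 11 h 31 min; less 60 min break → 10 h 31 min
Thu: 9:43 AM–6:04 PM = 8 h 21 min; less 60 min break → 7 h 21 min
Fri: 5:56 AM–10:26 AM = 4 h 30 min; less 60 min break → 3 h 30 min
Sat: 9:16 AM–4:15 PM = 6 h 59 min; less 60 min break → 5 h 59 min
Total: 10 h 50 min + 4 h 21 min + 10 h 31 min + 7 h 21 min + 3 h 30 min + 5 h 59 min = 42 h 32 min.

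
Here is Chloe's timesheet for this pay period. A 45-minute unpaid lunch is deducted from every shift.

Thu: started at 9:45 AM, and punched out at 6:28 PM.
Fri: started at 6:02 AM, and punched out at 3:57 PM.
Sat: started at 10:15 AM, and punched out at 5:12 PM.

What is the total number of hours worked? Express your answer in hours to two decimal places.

23.33 hours

Thu: 9:45 AM–6:28 PM = 8 h 43 min; less 45 min break → 7 h 58 min
Fri: 6:02 AM–3:57 PM = 9 h 55 min; less 45 min break → 9 h 10 min
Sat: 10:15 AM–5:12 PM = 6 h 57 min; less 45 min break → 6 h 12 min
Total: 7 h 58 min + 9 h 10 min + 6 h 12 min = 23 h 20 min.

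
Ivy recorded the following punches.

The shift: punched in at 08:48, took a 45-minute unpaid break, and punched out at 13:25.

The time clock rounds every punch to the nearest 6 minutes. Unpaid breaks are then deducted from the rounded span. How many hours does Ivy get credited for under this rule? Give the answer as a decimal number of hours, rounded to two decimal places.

3.85 hours

The shift: in 08:48→08:48, out 13:25→13:24; 4 h 36 min − 45 min = 3 h 51 min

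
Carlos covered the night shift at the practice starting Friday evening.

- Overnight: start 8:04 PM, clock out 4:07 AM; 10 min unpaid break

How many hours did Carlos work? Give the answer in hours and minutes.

7 h 53 min

Overnight: 8:04 PM → midnight = 3 h 56 min; midnight → 4:07 AM = 4 h 7 min; span 8 h 3 min; less 10 min break → 7 h 53 min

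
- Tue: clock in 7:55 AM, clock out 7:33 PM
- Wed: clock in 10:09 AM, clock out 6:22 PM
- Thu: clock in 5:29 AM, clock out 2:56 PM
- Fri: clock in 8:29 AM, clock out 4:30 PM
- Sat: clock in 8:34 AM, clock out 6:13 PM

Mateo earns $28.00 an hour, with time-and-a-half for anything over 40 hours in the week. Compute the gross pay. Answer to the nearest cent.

$1412.60

Tue: 7:55 AM–7:33 PM = 11 h 38 min
Wed: 10:09 AM–6:22 PM = 8 h 13 min
Thu: 5:29 AM–2:56 PM = 9 h 27 min
Fri: 8:29 AM–4:30 PM = 8 h 1 min
Sat: 8:34 AM–6:13 PM = 9 h 39 min
Total worked: 46 h 58 min = 2818 min.
Regular 40 h 0 min = 2400 min at $28.00/h; overtime 6 h 58 min = 418 min at $42.00/h.
Pay = (2400 × $28.00 + 418 × $42.00) ÷ 60 = $1412.60.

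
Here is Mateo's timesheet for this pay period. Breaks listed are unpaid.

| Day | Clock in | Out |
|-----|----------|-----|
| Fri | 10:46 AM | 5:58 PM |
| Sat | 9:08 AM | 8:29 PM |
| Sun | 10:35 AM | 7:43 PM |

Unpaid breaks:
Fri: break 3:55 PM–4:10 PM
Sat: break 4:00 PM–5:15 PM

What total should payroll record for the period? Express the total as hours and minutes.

Fri: 10:46 AM–5:58 PM = 7 h 12 min; less 15 min break → 6 h 57 min
Sat: 9:08 AM–8:29 PM = 11 h 21 min; less 75 min break → 10 h 6 min
Sun: 10:35 AM–7:43 PM = 9 h 8 min
Total: 6 h 57 min + 10 h 6 min + 9 h 8 min = 26 h 11 min.

26 h 11 min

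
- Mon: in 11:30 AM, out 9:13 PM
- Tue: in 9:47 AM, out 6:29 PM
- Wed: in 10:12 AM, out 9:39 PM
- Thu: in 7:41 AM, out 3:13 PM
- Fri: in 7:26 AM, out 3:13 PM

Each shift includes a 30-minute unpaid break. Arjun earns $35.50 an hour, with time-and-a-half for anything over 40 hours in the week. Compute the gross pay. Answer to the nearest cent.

$1562.89

Mon: 11:30 AM–9:13 PM = 9 h 43 min; less 30 min break → 9 h 13 min
Tue: 9:47 AM–6:29 PM = 8 h 42 min; less 30 min break → 8 h 12 min
Wed: 10:12 AM–9:39 PM = 11 h 27 min; less 30 min break → 10 h 57 min
Thu: 7:41 AM–3:13 PM = 7 h 32 min; less 30 min break → 7 h 2 min
Fri: 7:26 AM–3:13 PM = 7 h 47 min; less 30 min break → 7 h 17 min
Total worked: 42 h 41 min = 2561 min.
Regular 40 h 0 min = 2400 min at $35.50/h; overtime 2 h 41 min = 161 min at $53.25/h.
Pay = (2400 × $35.50 + 161 × $53.25) ÷ 60 = $1562.89.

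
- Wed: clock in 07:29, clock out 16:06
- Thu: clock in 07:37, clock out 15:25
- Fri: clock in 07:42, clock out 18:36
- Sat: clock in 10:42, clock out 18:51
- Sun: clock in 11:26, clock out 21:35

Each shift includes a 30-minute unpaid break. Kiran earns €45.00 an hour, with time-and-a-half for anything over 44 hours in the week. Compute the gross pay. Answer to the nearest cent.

Wed: 07:29–16:06 = 8 h 37 min; less 30 min break → 8 h 7 min
Thu: 07:37–15:25 = 7 h 48 min; less 30 min break → 7 h 18 min
Fri: 07:42–18:36 = 10 h 54 min; less 30 min break → 10 h 24 min
Sat: 10:42–18:51 = 8 h 9 min; less 30 min break → 7 h 39 min
Sun: 11:26–21:35 = 10 h 9 min; less 30 min break → 9 h 39 min
Total worked: 43 h 7 min = 2587 min.
Regular 43 h 7 min = 2587 min at €45.00/h; overtime 0 h 0 min = 0 min at €67.50/h.
Pay = (2587 × €45.00 + 0 × €67.50) ÷ 60 = €1940.25.

€1940.25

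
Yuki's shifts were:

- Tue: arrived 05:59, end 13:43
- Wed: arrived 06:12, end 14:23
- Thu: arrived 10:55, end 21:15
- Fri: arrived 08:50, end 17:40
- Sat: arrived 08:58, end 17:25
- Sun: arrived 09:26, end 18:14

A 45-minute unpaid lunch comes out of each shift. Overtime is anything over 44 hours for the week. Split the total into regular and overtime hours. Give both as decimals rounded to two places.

Regular 44.00 hours, overtime 3.83 hours

Tue: 05:59–13:43 = 7 h 44 min; less 45 min break → 6 h 59 min
Wed: 06:12–14:23 = 8 h 11 min; less 45 min break → 7 h 26 min
Thu: 10:55–21:15 = 10 h 20 min; less 45 min break → 9 h 35 min
Fri: 08:50–17:40 = 8 h 50 min; less 45 min break → 8 h 5 min
Sat: 08:58–17:25 = 8 h 27 min; less 45 min break → 7 h 42 min
Sun: 09:26–18:14 = 8 h 48 min; less 45 min break → 8 h 3 min
Total worked: 47 h 50 min = 47.83 h.
Threshold 44 h → overtime 3 h 50 min, regular 44 h 0 min.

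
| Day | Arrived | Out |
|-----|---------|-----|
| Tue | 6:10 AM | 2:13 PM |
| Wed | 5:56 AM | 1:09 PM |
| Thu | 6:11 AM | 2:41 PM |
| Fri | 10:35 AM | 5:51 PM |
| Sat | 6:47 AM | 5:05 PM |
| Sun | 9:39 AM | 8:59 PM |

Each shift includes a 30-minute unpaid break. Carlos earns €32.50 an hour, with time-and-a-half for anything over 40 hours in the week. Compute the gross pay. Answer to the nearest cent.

€1771.25

Tue: 6:10 AM–2:13 PM = 8 h 3 min; less 30 min break → 7 h 33 min
Wed: 5:56 AM–1:09 PM = 7 h 13 min; less 30 min break → 6 h 43 min
Thu: 6:11 AM–2:41 PM = 8 h 30 min; less 30 min break → 8 h 0 min
Fri: 10:35 AM–5:51 PM = 7 h 16 min; less 30 min break → 6 h 46 min
Sat: 6:47 AM–5:05 PM = 10 h 18 min; less 30 min break → 9 h 48 min
Sun: 9:39 AM–8:59 PM = 11 h 20 min; less 30 min break → 10 h 50 min
Total worked: 49 h 40 min = 2980 min.
Regular 40 h 0 min = 2400 min at €32.50/h; overtime 9 h 40 min = 580 min at €48.75/h.
Pay = (2400 × €32.50 + 580 × €48.75) ÷ 60 = €1771.25.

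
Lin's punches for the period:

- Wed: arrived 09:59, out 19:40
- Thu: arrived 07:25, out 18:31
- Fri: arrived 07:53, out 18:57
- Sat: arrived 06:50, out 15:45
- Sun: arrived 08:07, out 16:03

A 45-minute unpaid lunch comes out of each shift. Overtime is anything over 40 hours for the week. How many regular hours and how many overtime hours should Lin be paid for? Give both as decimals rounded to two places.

Regular 40.00 hours, overtime 4.95 hours

Wed: 09:59–19:40 = 9 h 41 min; less 45 min break → 8 h 56 min
Thu: 07:25–18:31 = 11 h 6 min; less 45 min break → 10 h 21 min
Fri: 07:53–18:57 = 11 h 4 min; less 45 min break → 10 h 19 min
Sat: 06:50–15:45 = 8 h 55 min; less 45 min break → 8 h 10 min
Sun: 08:07–16:03 = 7 h 56 min; less 45 min break → 7 h 11 min
Total worked: 44 h 57 min = 44.95 h.
Threshold 40 h → overtime 4 h 57 min, regular 40 h 0 min.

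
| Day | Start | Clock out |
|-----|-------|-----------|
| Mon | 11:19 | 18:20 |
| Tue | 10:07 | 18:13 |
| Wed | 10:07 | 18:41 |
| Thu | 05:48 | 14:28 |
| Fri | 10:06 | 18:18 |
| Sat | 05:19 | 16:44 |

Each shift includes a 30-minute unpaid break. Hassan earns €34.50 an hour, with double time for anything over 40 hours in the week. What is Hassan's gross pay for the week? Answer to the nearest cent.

Mon: 11:19–18:20 = 7 h 1 min; less 30 min break → 6 h 31 min
Tue: 10:07–18:13 = 8 h 6 min; less 30 min break → 7 h 36 min
Wed: 10:07–18:41 = 8 h 34 min; less 30 min break → 8 h 4 min
Thu: 05:48–14:28 = 8 h 40 min; less 30 min break → 8 h 10 min
Fri: 10:06–18:18 = 8 h 12 min; less 30 min break → 7 h 42 min
Sat: 05:19–16:44 = 11 h 25 min; less 30 min break → 10 h 55 min
Total worked: 48 h 58 min = 2938 min.
Regular 40 h 0 min = 2400 min at €34.50/h; overtime 8 h 58 min = 538 min at €69.00/h.
Pay = (2400 × €34.50 + 538 × €69.00) ÷ 60 = €1998.70.

€1998.70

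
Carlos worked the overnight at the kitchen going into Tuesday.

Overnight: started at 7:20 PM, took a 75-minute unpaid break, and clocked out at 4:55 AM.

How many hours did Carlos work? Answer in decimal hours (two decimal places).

Overnight: 7:20 PM → midnight = 4 h 40 min; midnight → 4:55 AM = 4 h 55 min; span 9 h 35 min; less 75 min break → 8 h 20 min

8.33 hours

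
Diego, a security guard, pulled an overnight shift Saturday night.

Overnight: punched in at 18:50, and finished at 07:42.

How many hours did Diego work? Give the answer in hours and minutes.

Overnight: 18:50 → midnight = 5 h 10 min; midnight → 07:42 = 7 h 42 min; span 12 h 52 min

12 h 52 min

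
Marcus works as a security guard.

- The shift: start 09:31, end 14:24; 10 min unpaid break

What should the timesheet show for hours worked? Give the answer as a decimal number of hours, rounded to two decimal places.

The shift: 09:31–14:24 = 4 h 53 min; less 10 min break → 4 h 43 min

4.72 hours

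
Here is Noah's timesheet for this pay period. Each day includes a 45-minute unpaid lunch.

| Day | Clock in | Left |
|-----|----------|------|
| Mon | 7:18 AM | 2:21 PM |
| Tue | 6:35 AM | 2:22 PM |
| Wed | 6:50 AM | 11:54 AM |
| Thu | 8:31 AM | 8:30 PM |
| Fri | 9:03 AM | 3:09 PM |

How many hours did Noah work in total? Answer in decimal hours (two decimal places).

34.23 hours

Mon: 7:18 AM–2:21 PM = 7 h 3 min; less 45 min break → 6 h 18 min
Tue: 6:35 AM–2:22 PM = 7 h 47 min; less 45 min break → 7 h 2 min
Wed: 6:50 AM–11:54 AM = 5 h 4 min; less 45 min break → 4 h 19 min
Thu: 8:31 AM–8:30 PM = 11 h 59 min; less 45 min break → 11 h 14 min
Fri: 9:03 AM–3:09 PM = 6 h 6 min; less 45 min break → 5 h 21 min
Total: 6 h 18 min + 7 h 2 min + 4 h 19 min + 11 h 14 min + 5 h 21 min = 34 h 14 min.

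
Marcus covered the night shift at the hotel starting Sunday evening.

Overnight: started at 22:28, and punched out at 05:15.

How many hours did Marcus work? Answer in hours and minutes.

6 h 47 min

Overnight: 22:28 → midnight = 1 h 32 min; midnight → 05:15 = 5 h 15 min; span 6 h 47 min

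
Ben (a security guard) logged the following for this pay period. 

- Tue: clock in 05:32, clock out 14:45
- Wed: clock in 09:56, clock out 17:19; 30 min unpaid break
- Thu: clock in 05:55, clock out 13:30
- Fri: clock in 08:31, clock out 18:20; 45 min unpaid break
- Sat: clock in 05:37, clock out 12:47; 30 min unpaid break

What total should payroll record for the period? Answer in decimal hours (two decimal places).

Tue: 05:32–14:45 = 9 h 13 min
Wed: 09:56–17:19 = 7 h 23 min; less 30 min break → 6 h 53 min
Thu: 05:55–13:30 = 7 h 35 min
Fri: 08:31–18:20 = 9 h 49 min; less 45 min break → 9 h 4 min
Sat: 05:37–12:47 = 7 h 10 min; less 30 min break → 6 h 40 min
Total: 9 h 13 min + 6 h 53 min + 7 h 35 min + 9 h 4 min + 6 h 40 min = 39 h 25 min.

39.42 hours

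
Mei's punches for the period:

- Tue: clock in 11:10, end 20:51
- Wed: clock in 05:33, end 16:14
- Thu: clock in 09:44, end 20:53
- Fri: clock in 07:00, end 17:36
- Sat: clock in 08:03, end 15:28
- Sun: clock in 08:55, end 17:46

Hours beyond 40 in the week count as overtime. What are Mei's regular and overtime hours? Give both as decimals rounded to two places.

Regular 40.00 hours, overtime 18.38 hours

Tue: 11:10–20:51 = 9 h 41 min
Wed: 05:33–16:14 = 10 h 41 min
Thu: 09:44–20:53 = 11 h 9 min
Fri: 07:00–17:36 = 10 h 36 min
Sat: 08:03–15:28 = 7 h 25 min
Sun: 08:55–17:46 = 8 h 51 min
Total worked: 58 h 23 min = 58.38 h.
Threshold 40 h → overtime 18 h 23 min, regular 40 h 0 min.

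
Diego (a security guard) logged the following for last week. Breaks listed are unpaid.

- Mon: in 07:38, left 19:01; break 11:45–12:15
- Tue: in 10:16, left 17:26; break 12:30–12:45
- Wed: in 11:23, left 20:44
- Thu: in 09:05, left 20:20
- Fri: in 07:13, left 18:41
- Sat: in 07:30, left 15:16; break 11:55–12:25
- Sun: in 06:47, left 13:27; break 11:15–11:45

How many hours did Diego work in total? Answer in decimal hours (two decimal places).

Mon: 07:38–19:01 = 11 h 23 min; less 30 min break → 10 h 53 min
Tue: 10:16–17:26 = 7 h 10 min; less 15 min break → 6 h 55 min
Wed: 11:23–20:44 = 9 h 21 min
Thu: 09:05–20:20 = 11 h 15 min
Fri: 07:13–18:41 = 11 h 28 min
Sat: 07:30–15:16 = 7 h 46 min; less 30 min break → 7 h 16 min
Sun: 06:47–13:27 = 6 h 40 min; less 30 min break → 6 h 10 min
Total: 10 h 53 min + 6 h 55 min + 9 h 21 min + 11 h 15 min + 11 h 28 min + 7 h 16 min + 6 h 10 min = 63 h 18 min.

63.30 hours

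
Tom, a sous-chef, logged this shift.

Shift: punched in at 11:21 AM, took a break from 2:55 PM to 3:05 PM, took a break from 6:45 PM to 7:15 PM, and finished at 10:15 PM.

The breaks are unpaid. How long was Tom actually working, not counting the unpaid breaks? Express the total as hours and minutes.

Shift: 11:21 AM–10:15 PM = 10 h 54 min; less 40 min break → 10 h 14 min

10 h 14 min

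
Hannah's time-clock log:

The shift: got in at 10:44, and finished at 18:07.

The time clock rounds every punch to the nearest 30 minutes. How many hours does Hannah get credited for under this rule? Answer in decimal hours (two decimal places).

7.50 hours

The shift: in 10:44→10:30, out 18:07→18:00; 7 h 30 min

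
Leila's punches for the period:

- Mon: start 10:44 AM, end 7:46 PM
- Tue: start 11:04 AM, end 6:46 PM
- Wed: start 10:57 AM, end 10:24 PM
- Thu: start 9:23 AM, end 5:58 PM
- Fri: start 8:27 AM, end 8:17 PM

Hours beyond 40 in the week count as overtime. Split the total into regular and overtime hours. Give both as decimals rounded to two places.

Regular 40.00 hours, overtime 8.60 hours

Mon: 10:44 AM–7:46 PM = 9 h 2 min
Tue: 11:04 AM–6:46 PM = 7 h 42 min
Wed: 10:57 AM–10:24 PM = 11 h 27 min
Thu: 9:23 AM–5:58 PM = 8 h 35 min
Fri: 8:27 AM–8:17 PM = 11 h 50 min
Total worked: 48 h 36 min = 48.60 h.
Threshold 40 h → overtime 8 h 36 min, regular 40 h 0 min.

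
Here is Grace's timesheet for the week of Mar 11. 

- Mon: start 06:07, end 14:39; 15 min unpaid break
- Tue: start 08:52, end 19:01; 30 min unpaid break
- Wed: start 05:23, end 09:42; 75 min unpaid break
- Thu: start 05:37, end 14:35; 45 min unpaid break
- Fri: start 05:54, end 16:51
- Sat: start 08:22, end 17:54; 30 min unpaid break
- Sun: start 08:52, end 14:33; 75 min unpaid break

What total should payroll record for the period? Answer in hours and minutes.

53 h 38 min

Mon: 06:07–14:39 = 8 h 32 min; less 15 min break → 8 h 17 min
Tue: 08:52–19:01 = 10 h 9 min; less 30 min break → 9 h 39 min
Wed: 05:23–09:42 = 4 h 19 min; less 75 min break → 3 h 4 min
Thu: 05:37–14:35 = 8 h 58 min; less 45 min break → 8 h 13 min
Fri: 05:54–16:51 = 10 h 57 min
Sat: 08:22–17:54 = 9 h 32 min; less 30 min break → 9 h 2 min
Sun: 08:52–14:33 = 5 h 41 min; less 75 min break → 4 h 26 min
Total: 8 h 17 min + 9 h 39 min + 3 h 4 min + 8 h 13 min + 10 h 57 min + 9 h 2 min + 4 h 26 min = 53 h 38 min.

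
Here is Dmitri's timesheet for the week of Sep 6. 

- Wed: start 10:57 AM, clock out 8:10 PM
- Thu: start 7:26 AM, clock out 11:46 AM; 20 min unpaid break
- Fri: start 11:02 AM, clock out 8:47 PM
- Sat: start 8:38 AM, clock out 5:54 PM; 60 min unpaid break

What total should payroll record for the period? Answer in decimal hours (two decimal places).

Wed: 10:57 AM–8:10 PM = 9 h 13 min
Thu: 7:26 AM–11:46 AM = 4 h 20 min; less 20 min break → 4 h 0 min
Fri: 11:02 AM–8:47 PM = 9 h 45 min
Sat: 8:38 AM–5:54 PM = 9 h 16 min; less 60 min break → 8 h 16 min
Total: 9 h 13 min + 4 h 0 min + 9 h 45 min + 8 h 16 min = 31 h 14 min.

31.23 hours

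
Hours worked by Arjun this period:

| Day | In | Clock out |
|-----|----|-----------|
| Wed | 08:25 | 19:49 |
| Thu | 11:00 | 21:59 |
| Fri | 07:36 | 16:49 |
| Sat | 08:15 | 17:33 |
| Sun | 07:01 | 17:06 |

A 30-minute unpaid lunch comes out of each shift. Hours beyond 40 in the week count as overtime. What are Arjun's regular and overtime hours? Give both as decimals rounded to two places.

Regular 40.00 hours, overtime 8.48 hours

Wed: 08:25–19:49 = 11 h 24 min; less 30 min break → 10 h 54 min
Thu: 11:00–21:59 = 10 h 59 min; less 30 min break → 10 h 29 min
Fri: 07:36–16:49 = 9 h 13 min; less 30 min break → 8 h 43 min
Sat: 08:15–17:33 = 9 h 18 min; less 30 min break → 8 h 48 min
Sun: 07:01–17:06 = 10 h 5 min; less 30 min break → 9 h 35 min
Total worked: 48 h 29 min = 48.48 h.
Threshold 40 h → overtime 8 h 29 min, regular 40 h 0 min.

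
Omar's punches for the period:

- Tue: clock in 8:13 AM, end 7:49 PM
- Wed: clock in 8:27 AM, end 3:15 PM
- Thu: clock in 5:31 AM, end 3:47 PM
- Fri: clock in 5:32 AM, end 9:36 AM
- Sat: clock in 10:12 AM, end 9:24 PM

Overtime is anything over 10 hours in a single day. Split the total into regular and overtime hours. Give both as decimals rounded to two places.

Regular 40.87 hours, overtime 3.07 hours

Tue: 8:13 AM–7:49 PM = 11 h 36 min
Wed: 8:27 AM–3:15 PM = 6 h 48 min
Thu: 5:31 AM–3:47 PM = 10 h 16 min
Fri: 5:32 AM–9:36 AM = 4 h 4 min
Sat: 10:12 AM–9:24 PM = 11 h 12 min
Tue reg 10 h 0 min / OT 1 h 36 min; Wed reg 6 h 48 min / OT 0 h 0 min; Thu reg 10 h 0 min / OT 0 h 16 min; Fri reg 4 h 4 min / OT 0 h 0 min; Sat reg 10 h 0 min / OT 1 h 12 min.
Totals: regular 40 h 52 min, overtime 3 h 4 min.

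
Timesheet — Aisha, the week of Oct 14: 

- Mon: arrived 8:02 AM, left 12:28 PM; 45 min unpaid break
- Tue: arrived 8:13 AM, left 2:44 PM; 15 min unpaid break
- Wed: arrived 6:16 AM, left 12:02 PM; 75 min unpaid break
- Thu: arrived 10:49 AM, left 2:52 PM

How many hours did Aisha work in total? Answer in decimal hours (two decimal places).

18.52 hours

Mon: 8:02 AM–12:28 PM = 4 h 26 min; less 45 min break → 3 h 41 min
Tue: 8:13 AM–2:44 PM = 6 h 31 min; less 15 min break → 6 h 16 min
Wed: 6:16 AM–12:02 PM = 5 h 46 min; less 75 min break → 4 h 31 min
Thu: 10:49 AM–2:52 PM = 4 h 3 min
Total: 3 h 41 min + 6 h 16 min + 4 h 31 min + 4 h 3 min = 18 h 31 min.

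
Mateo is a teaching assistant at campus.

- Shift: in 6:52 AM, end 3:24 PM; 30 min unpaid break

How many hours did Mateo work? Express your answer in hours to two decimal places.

Shift: 6:52 AM–3:24 PM = 8 h 32 min; less 30 min break → 8 h 2 min

8.03 hours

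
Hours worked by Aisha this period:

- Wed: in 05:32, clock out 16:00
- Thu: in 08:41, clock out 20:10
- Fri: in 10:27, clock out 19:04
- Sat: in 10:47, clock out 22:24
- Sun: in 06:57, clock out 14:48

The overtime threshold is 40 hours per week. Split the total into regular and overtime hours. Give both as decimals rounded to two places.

Wed: 05:32–16:00 = 10 h 28 min
Thu: 08:41–20:10 = 11 h 29 min
Fri: 10:27–19:04 = 8 h 37 min
Sat: 10:47–22:24 = 11 h 37 min
Sun: 06:57–14:48 = 7 h 51 min
Total worked: 50 h 2 min = 50.03 h.
Threshold 40 h → overtime 10 h 2 min, regular 40 h 0 min.

Regular 40.00 hours, overtime 10.03 hours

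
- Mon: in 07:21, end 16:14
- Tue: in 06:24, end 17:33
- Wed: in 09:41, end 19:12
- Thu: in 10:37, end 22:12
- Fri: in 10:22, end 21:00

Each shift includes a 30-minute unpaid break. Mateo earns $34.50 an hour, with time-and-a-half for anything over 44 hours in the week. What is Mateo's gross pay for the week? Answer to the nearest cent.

Mon: 07:21–16:14 = 8 h 53 min; less 30 min break → 8 h 23 min
Tue: 06:24–17:33 = 11 h 9 min; less 30 min break → 10 h 39 min
Wed: 09:41–19:12 = 9 h 31 min; less 30 min break → 9 h 1 min
Thu: 10:37–22:12 = 11 h 35 min; less 30 min break → 11 h 5 min
Fri: 10:22–21:00 = 10 h 38 min; less 30 min break → 10 h 8 min
Total worked: 49 h 16 min = 2956 min.
Regular 44 h 0 min = 2640 min at $34.50/h; overtime 5 h 16 min = 316 min at $51.75/h.
Pay = (2640 × $34.50 + 316 × $51.75) ÷ 60 = $1790.55.

$1790.55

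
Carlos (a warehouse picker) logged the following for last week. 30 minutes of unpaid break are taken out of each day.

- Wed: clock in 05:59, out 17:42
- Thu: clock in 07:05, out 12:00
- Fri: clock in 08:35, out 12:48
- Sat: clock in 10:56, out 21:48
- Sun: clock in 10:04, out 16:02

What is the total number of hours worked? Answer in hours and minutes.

35 h 11 min

Wed: 05:59–17:42 = 11 h 43 min; less 30 min break → 11 h 13 min
Thu: 07:05–12:00 = 4 h 55 min; less 30 min break → 4 h 25 min
Fri: 08:35–12:48 = 4 h 13 min; less 30 min break → 3 h 43 min
Sat: 10:56–21:48 = 10 h 52 min; less 30 min break → 10 h 22 min
Sun: 10:04–16:02 = 5 h 58 min; less 30 min break → 5 h 28 min
Total: 11 h 13 min + 4 h 25 min + 3 h 43 min + 10 h 22 min + 5 h 28 min = 35 h 11 min.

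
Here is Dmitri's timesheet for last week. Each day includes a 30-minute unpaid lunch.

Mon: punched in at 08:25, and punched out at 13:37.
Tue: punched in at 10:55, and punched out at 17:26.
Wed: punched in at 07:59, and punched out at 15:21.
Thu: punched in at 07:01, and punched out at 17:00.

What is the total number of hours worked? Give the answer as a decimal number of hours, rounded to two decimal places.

Mon: 08:25–13:37 = 5 h 12 min; less 30 min break → 4 h 42 min
Tue: 10:55–17:26 = 6 h 31 min; less 30 min break → 6 h 1 min
Wed: 07:59–15:21 = 7 h 22 min; less 30 min break → 6 h 52 min
Thu: 07:01–17:00 = 9 h 59 min; less 30 min break → 9 h 29 min
Total: 4 h 42 min + 6 h 1 min + 6 h 52 min + 9 h 29 min = 27 h 4 min.

27.07 hours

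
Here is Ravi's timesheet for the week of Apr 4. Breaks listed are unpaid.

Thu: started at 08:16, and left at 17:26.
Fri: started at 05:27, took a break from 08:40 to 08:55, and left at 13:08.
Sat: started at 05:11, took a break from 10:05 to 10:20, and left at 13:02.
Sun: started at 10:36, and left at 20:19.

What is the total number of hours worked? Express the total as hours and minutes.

Thu: 08:16–17:26 = 9 h 10 min
Fri: 05:27–13:08 = 7 h 41 min; less 15 min break → 7 h 26 min
Sat: 05:11–13:02 = 7 h 51 min; less 15 min break → 7 h 36 min
Sun: 10:36–20:19 = 9 h 43 min
Total: 9 h 10 min + 7 h 26 min + 7 h 36 min + 9 h 43 min = 33 h 55 min.

33 h 55 min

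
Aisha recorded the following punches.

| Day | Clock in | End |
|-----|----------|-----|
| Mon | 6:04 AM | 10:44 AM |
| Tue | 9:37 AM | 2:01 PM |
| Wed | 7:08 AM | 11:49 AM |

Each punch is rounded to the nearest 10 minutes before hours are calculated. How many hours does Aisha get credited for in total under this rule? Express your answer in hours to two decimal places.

13.67 hours

Mon: in 6:04 AM→6:00 AM, out 10:44 AM→10:40 AM; 4 h 40 min
Tue: in 9:37 AM→9:40 AM, out 2:01 PM→2:00 PM; 4 h 20 min
Wed: in 7:08 AM→7:10 AM, out 11:49 AM→11:50 AM; 4 h 40 min
Total credited: 13 h 40 min.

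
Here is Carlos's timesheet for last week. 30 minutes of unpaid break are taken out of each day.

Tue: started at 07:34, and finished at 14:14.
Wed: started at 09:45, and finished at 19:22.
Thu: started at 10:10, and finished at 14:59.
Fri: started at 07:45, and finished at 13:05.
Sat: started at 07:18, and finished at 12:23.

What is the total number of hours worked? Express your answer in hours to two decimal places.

29.02 hours

Tue: 07:34–14:14 = 6 h 40 min; less 30 min break → 6 h 10 min
Wed: 09:45–19:22 = 9 h 37 min; less 30 min break → 9 h 7 min
Thu: 10:10–14:59 = 4 h 49 min; less 30 min break → 4 h 19 min
Fri: 07:45–13:05 = 5 h 20 min; less 30 min break → 4 h 50 min
Sat: 07:18–12:23 = 5 h 5 min; less 30 min break → 4 h 35 min
Total: 6 h 10 min + 9 h 7 min + 4 h 19 min + 4 h 50 min + 4 h 35 min = 29 h 1 min.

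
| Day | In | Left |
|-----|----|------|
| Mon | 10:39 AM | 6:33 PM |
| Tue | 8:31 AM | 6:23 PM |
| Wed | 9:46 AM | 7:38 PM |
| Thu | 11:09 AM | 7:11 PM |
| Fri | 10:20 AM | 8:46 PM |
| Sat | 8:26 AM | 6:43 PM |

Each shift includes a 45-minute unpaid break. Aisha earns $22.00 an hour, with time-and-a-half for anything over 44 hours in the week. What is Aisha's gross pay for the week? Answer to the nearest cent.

$1228.15

Mon: 10:39 AM–6:33 PM = 7 h 54 min; less 45 min break → 7 h 9 min
Tue: 8:31 AM–6:23 PM = 9 h 52 min; less 45 min break → 9 h 7 min
Wed: 9:46 AM–7:38 PM = 9 h 52 min; less 45 min break → 9 h 7 min
Thu: 11:09 AM–7:11 PM = 8 h 2 min; less 45 min break → 7 h 17 min
Fri: 10:20 AM–8:46 PM = 10 h 26 min; less 45 min break → 9 h 41 min
Sat: 8:26 AM–6:43 PM = 10 h 17 min; less 45 min break → 9 h 32 min
Total worked: 51 h 53 min = 3113 min.
Regular 44 h 0 min = 2640 min at $22.00/h; overtime 7 h 53 min = 473 min at $33.00/h.
Pay = (2640 × $22.00 + 473 × $33.00) ÷ 60 = $1228.15.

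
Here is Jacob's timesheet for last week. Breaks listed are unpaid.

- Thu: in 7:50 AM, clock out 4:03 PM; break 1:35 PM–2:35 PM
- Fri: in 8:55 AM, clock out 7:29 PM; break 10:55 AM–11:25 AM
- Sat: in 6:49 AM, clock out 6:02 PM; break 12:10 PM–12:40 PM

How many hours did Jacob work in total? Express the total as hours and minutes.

28 h 0 min

Thu: 7:50 AM–4:03 PM = 8 h 13 min; less 60 min break → 7 h 13 min
Fri: 8:55 AM–7:29 PM = 10 h 34 min; less 30 min break → 10 h 4 min
Sat: 6:49 AM–6:02 PM = 11 h 13 min; less 30 min break → 10 h 43 min
Total: 7 h 13 min + 10 h 4 min + 10 h 43 min = 28 h 0 min.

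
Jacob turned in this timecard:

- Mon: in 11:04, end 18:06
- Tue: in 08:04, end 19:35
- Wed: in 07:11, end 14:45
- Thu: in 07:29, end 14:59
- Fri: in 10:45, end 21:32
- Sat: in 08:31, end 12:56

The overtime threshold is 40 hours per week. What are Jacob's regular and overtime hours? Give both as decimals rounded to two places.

Regular 40.00 hours, overtime 8.82 hours

Mon: 11:04–18:06 = 7 h 2 min
Tue: 08:04–19:35 = 11 h 31 min
Wed: 07:11–14:45 = 7 h 34 min
Thu: 07:29–14:59 = 7 h 30 min
Fri: 10:45–21:32 = 10 h 47 min
Sat: 08:31–12:56 = 4 h 25 min
Total worked: 48 h 49 min = 48.82 h.
Threshold 40 h → overtime 8 h 49 min, regular 40 h 0 min.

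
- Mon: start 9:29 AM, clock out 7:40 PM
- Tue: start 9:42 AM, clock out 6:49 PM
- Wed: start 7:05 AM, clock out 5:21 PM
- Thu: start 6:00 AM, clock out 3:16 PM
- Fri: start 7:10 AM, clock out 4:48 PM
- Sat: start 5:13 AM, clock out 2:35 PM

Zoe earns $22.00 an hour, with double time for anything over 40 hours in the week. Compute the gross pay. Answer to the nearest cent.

Mon: 9:29 AM–7:40 PM = 10 h 11 min
Tue: 9:42 AM–6:49 PM = 9 h 7 min
Wed: 7:05 AM–5:21 PM = 10 h 16 min
Thu: 6:00 AM–3:16 PM = 9 h 16 min
Fri: 7:10 AM–4:48 PM = 9 h 38 min
Sat: 5:13 AM–2:35 PM = 9 h 22 min
Total worked: 57 h 50 min = 3470 min.
Regular 40 h 0 min = 2400 min at $22.00/h; overtime 17 h 50 min = 1070 min at $44.00/h.
Pay = (2400 × $22.00 + 1070 × $44.00) ÷ 60 = $1664.67.

$1664.67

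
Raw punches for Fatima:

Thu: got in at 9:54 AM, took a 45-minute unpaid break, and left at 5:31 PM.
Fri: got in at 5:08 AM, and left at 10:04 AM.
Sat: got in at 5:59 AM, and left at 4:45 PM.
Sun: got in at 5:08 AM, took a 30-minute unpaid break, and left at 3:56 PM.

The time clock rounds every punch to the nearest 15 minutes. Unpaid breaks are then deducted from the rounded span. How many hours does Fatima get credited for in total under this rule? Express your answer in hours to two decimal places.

32.50 hours

Thu: in 9:54 AM→10:00 AM, out 5:31 PM→5:30 PM; 7 h 30 min − 45 min = 6 h 45 min
Fri: in 5:08 AM→5:15 AM, out 10:04 AM→10:00 AM; 4 h 45 min
Sat: in 5:59 AM→6:00 AM, out 4:45 PM→4:45 PM; 10 h 45 min
Sun: in 5:08 AM→5:15 AM, out 3:56 PM→4:00 PM; 10 h 45 min − 30 min = 10 h 15 min
Total credited: 32 h 30 min.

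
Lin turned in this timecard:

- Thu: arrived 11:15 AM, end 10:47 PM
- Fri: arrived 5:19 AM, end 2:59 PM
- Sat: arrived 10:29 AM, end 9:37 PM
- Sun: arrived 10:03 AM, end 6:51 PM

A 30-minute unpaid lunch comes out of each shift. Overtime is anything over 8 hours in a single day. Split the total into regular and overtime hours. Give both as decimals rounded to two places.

Thu: 11:15 AM–10:47 PM = 11 h 32 min; less 30 min break → 11 h 2 min
Fri: 5:19 AM–2:59 PM = 9 h 40 min; less 30 min break → 9 h 10 min
Sat: 10:29 AM–9:37 PM = 11 h 8 min; less 30 min break → 10 h 38 min
Sun: 10:03 AM–6:51 PM = 8 h 48 min; less 30 min break → 8 h 18 min
Thu reg 8 h 0 min / OT 3 h 2 min; Fri reg 8 h 0 min / OT 1 h 10 min; Sat reg 8 h 0 min / OT 2 h 38 min; Sun reg 8 h 0 min / OT 0 h 18 min.
Totals: regular 32 h 0 min, overtime 7 h 8 min.

Regular 32.00 hours, overtime 7.13 hours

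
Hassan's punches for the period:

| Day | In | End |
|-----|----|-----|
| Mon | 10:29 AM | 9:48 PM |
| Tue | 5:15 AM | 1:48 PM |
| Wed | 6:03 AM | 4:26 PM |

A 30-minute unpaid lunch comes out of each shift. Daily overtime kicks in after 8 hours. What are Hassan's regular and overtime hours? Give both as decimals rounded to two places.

Regular 24.00 hours, overtime 4.75 hours

Mon: 10:29 AM–9:48 PM = 11 h 19 min; less 30 min break → 10 h 49 min
Tue: 5:15 AM–1:48 PM = 8 h 33 min; less 30 min break → 8 h 3 min
Wed: 6:03 AM–4:26 PM = 10 h 23 min; less 30 min break → 9 h 53 min
Mon reg 8 h 0 min / OT 2 h 49 min; Tue reg 8 h 0 min / OT 0 h 3 min; Wed reg 8 h 0 min / OT 1 h 53 min.
Totals: regular 24 h 0 min, overtime 4 h 45 min.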